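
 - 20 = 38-58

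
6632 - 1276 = 5356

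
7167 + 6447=13614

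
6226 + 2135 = 8361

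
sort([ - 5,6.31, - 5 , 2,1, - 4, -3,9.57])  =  [ - 5, - 5,- 4, - 3,1,2, 6.31, 9.57 ] 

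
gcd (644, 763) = 7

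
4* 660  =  2640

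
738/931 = 738/931  =  0.79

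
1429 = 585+844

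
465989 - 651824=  - 185835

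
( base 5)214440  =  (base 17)18ff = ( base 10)7495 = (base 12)4407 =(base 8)16507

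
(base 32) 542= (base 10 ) 5250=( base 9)7173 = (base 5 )132000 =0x1482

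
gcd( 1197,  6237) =63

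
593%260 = 73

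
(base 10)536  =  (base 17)1e9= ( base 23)107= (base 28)j4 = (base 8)1030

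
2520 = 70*36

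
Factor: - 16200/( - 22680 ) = 5^1  *  7^( - 1)=5/7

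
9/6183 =1/687 = 0.00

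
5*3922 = 19610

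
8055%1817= 787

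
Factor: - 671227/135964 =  -2^( - 2) * 19^( - 1 ) * 199^1*1789^( - 1 )*3373^1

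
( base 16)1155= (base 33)42F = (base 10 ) 4437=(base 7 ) 15636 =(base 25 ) 72c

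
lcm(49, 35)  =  245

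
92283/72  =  1281 + 17/24 = 1281.71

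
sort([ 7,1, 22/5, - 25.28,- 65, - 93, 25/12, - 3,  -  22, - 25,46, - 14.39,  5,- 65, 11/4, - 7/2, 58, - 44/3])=[ - 93, -65, - 65 , - 25.28, - 25, - 22, - 44/3, - 14.39, - 7/2, - 3, 1,  25/12,11/4, 22/5, 5,7,46,58] 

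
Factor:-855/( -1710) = 2^( - 1)= 1/2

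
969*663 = 642447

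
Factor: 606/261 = 202/87  =  2^1*3^( - 1)*29^( - 1)*101^1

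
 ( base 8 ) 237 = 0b10011111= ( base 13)C3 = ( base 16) 9f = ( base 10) 159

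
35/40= 7/8 = 0.88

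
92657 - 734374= - 641717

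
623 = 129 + 494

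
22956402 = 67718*339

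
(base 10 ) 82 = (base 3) 10001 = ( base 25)37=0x52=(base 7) 145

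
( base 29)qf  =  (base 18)26d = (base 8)1401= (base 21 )1FD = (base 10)769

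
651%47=40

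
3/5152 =3/5152 = 0.00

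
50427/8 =6303+3/8 = 6303.38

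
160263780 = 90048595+70215185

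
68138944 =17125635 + 51013309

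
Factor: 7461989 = 383^1*19483^1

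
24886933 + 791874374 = 816761307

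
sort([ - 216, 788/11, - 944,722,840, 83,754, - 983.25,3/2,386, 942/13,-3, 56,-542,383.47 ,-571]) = [ -983.25, - 944, - 571, - 542, - 216, -3, 3/2,56, 788/11,942/13, 83 , 383.47,386, 722, 754, 840 ]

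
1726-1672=54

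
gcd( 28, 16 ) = 4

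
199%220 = 199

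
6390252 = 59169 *108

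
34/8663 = 34/8663=0.00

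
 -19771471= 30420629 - 50192100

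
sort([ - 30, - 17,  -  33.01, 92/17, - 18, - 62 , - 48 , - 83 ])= [ - 83,-62, - 48, - 33.01,  -  30, - 18, - 17,92/17]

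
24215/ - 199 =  - 24215/199=- 121.68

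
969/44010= 323/14670 = 0.02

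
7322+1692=9014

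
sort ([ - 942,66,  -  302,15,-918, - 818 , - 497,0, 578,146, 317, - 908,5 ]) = [-942, - 918,-908, - 818, - 497, -302, 0,5,15,66,146,317,578 ]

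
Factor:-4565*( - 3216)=14681040 = 2^4*3^1*5^1*11^1 * 67^1 * 83^1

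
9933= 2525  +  7408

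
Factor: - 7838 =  - 2^1*3919^1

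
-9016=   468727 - 477743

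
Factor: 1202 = 2^1*601^1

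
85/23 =3 + 16/23 =3.70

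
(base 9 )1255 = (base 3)1021212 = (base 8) 1655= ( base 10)941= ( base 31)UB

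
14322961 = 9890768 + 4432193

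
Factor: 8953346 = 2^1*181^1*  24733^1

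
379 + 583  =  962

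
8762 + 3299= 12061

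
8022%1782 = 894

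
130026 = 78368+51658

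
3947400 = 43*91800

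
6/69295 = 6/69295 = 0.00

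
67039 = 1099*61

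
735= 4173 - 3438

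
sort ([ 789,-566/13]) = [ - 566/13 , 789 ] 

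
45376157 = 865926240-820550083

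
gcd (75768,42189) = 861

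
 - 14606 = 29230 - 43836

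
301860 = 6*50310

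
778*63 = 49014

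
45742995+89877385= 135620380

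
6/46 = 3/23 = 0.13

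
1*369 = 369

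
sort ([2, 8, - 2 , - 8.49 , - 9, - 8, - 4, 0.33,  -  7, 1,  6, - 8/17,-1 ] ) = [ - 9, - 8.49, - 8 , - 7, - 4, - 2, - 1, - 8/17,0.33 , 1,2 , 6,8] 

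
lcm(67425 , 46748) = 3506100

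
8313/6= 1385 + 1/2 =1385.50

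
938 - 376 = 562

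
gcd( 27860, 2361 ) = 1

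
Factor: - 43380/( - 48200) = 2^( - 1 )*3^2 * 5^(  -  1) = 9/10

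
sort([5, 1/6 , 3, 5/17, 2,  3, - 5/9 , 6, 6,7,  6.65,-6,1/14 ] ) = [  -  6,-5/9, 1/14, 1/6, 5/17, 2 , 3, 3, 5, 6, 6, 6.65,7 ] 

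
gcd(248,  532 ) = 4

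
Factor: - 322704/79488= - 747/184 =-  2^( - 3 ) * 3^2*23^( - 1)*83^1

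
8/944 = 1/118 = 0.01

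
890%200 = 90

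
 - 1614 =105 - 1719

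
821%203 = 9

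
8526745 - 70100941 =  - 61574196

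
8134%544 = 518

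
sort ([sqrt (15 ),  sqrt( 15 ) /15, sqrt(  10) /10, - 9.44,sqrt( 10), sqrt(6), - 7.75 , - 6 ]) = [ - 9.44, - 7.75, - 6, sqrt( 15)/15,sqrt(  10)/10, sqrt( 6), sqrt(10), sqrt( 15 )] 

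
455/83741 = 65/11963=   0.01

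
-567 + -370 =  - 937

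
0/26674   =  0 =0.00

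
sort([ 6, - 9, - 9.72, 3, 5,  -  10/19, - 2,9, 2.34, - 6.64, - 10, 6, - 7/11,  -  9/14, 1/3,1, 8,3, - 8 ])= [ - 10,-9.72, - 9  ,- 8,  -  6.64, -2, - 9/14, - 7/11,-10/19, 1/3,1, 2.34,3,3,5, 6, 6,8,9] 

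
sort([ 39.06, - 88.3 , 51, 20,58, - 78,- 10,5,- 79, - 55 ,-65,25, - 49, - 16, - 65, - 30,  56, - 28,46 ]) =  [ - 88.3,-79, - 78, - 65, - 65,-55 , - 49, - 30, - 28, - 16 , - 10, 5,20, 25,39.06, 46, 51,56,58 ] 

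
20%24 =20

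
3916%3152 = 764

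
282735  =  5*56547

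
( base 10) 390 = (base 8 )606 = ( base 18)13C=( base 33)br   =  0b110000110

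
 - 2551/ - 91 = 2551/91 = 28.03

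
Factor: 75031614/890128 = 2^ ( - 3)*3^2 *7^1*641^1* 929^1*55633^ ( -1 ) =37515807/445064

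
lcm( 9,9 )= 9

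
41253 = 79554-38301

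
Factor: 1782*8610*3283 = 50371134660 = 2^2*3^5*5^1*7^3*11^1 *41^1*67^1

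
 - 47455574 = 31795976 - 79251550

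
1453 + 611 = 2064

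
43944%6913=2466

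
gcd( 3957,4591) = 1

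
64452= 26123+38329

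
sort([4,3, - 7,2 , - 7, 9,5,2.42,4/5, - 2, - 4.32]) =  [ - 7,- 7, - 4.32, - 2,4/5,2,2.42,  3,4, 5,9]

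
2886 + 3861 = 6747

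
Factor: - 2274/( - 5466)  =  379/911 = 379^1 *911^( - 1)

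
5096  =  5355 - 259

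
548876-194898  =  353978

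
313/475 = 313/475 = 0.66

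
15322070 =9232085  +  6089985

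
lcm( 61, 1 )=61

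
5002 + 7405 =12407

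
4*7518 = 30072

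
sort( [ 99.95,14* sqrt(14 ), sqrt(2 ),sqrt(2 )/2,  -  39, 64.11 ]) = [ - 39, sqrt( 2) /2, sqrt( 2 ),14*sqrt ( 14)  ,  64.11, 99.95] 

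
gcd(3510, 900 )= 90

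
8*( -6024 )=- 48192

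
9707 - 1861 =7846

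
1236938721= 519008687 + 717930034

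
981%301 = 78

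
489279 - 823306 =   -  334027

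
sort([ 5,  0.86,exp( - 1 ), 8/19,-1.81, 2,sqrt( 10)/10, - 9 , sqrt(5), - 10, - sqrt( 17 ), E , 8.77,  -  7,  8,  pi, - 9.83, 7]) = [ - 10, - 9.83, - 9, - 7,  -  sqrt( 17) , - 1.81,  sqrt( 10)/10,exp( - 1), 8/19,0.86, 2, sqrt ( 5 ), E,pi , 5,7,  8,  8.77]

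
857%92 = 29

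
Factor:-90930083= - 113^1 *757^1*1063^1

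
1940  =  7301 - 5361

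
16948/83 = 204+16/83 = 204.19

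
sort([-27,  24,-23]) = [-27, - 23,24] 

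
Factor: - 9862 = -2^1*4931^1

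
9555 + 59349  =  68904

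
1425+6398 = 7823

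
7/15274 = 1/2182 = 0.00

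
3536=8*442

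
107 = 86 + 21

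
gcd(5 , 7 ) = 1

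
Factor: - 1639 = - 11^1*149^1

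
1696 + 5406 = 7102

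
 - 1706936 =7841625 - 9548561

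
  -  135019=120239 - 255258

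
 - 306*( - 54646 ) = 16721676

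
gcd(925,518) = 37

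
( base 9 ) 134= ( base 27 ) 44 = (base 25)4c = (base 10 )112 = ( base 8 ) 160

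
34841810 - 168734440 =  - 133892630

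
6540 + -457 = 6083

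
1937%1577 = 360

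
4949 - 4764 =185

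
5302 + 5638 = 10940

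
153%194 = 153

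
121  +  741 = 862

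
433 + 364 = 797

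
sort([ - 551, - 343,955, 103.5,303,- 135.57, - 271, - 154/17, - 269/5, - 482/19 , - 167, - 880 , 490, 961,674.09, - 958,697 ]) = [ - 958,  -  880,-551,-343,-271, - 167, - 135.57,  -  269/5, - 482/19, - 154/17, 103.5, 303, 490 , 674.09,697,955,961 ] 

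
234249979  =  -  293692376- - 527942355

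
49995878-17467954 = 32527924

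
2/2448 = 1/1224 = 0.00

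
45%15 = 0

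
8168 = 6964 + 1204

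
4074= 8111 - 4037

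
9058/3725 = 9058/3725 = 2.43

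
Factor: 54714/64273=2^1*3^1*829^1*5843^(-1) = 4974/5843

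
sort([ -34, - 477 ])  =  [  -  477, - 34]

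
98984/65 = 98984/65  =  1522.83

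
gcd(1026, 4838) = 2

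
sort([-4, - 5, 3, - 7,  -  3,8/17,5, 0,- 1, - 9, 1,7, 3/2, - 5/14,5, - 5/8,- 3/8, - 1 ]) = [ -9, - 7, - 5,- 4, - 3,-1, - 1,-5/8,- 3/8,  -  5/14,0,  8/17, 1,3/2, 3  ,  5, 5, 7 ]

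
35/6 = 5 + 5/6   =  5.83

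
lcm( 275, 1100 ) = 1100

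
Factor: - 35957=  - 41^1*877^1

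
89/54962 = 89/54962= 0.00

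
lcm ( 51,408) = 408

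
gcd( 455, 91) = 91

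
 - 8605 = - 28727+20122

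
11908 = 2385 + 9523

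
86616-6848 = 79768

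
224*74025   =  16581600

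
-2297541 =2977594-5275135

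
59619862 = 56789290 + 2830572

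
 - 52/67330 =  - 26/33665 = -0.00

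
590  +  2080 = 2670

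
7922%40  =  2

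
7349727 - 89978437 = - 82628710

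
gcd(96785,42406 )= 13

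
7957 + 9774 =17731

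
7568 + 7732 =15300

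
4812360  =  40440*119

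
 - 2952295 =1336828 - 4289123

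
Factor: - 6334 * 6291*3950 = - 2^2 * 3^3 * 5^2*79^1 * 233^1*3167^1=- 157396416300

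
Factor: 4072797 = 3^2*452533^1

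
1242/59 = 21 + 3/59 = 21.05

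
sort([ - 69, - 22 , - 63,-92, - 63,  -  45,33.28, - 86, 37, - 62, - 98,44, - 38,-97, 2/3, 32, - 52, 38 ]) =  [ - 98 ,-97, - 92, - 86, - 69 , - 63, -63,- 62,-52, - 45,- 38, -22, 2/3,32, 33.28, 37, 38,44] 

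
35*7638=267330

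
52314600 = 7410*7060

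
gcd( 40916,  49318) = 2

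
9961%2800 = 1561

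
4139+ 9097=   13236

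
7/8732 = 7/8732=0.00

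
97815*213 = 20834595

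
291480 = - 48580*( - 6 )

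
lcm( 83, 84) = 6972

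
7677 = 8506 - 829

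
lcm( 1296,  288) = 2592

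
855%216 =207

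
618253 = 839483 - 221230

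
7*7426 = 51982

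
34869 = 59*591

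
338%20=18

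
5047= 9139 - 4092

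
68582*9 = 617238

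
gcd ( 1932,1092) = 84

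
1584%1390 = 194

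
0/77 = 0=0.00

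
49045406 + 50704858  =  99750264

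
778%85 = 13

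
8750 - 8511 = 239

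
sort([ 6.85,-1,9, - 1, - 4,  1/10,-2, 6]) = [ - 4, - 2 , - 1, - 1, 1/10 , 6 , 6.85,9 ] 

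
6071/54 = 112 +23/54 = 112.43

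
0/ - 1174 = 0/1 = - 0.00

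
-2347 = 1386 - 3733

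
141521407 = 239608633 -98087226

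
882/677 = 1 + 205/677 = 1.30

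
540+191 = 731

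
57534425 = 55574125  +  1960300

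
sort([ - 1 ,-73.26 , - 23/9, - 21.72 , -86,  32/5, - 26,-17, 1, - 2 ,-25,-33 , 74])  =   [-86,- 73.26, - 33,-26, - 25,  -  21.72,  -  17 , - 23/9, -2, - 1,1, 32/5, 74 ] 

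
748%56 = 20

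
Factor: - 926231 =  - 19^1*29^1*41^2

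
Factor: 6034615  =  5^1*  31^1  *38933^1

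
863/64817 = 863/64817 =0.01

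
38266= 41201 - 2935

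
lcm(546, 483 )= 12558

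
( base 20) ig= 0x178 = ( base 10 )376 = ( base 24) FG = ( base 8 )570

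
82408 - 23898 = 58510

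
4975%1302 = 1069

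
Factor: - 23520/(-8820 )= 2^3 * 3^ (-1 ) = 8/3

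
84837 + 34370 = 119207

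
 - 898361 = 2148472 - 3046833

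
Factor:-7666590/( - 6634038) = 5^1*23^1*41^1*271^1 * 997^( - 1 )*1109^( - 1) = 1277765/1105673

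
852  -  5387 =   -  4535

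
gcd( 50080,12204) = 4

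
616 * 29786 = 18348176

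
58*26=1508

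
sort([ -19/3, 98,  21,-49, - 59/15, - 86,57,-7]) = [ - 86, - 49, - 7, - 19/3, - 59/15, 21,  57, 98]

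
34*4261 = 144874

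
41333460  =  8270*4998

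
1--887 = 888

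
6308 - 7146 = - 838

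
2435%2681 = 2435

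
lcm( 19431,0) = 0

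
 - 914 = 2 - 916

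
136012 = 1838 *74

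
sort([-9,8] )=[ - 9,  8] 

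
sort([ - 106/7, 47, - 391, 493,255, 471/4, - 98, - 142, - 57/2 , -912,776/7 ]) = [ - 912, -391, - 142, - 98, - 57/2, - 106/7, 47, 776/7, 471/4, 255, 493]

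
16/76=4/19  =  0.21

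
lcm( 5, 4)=20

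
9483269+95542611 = 105025880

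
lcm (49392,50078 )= 3605616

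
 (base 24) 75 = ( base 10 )173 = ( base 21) 85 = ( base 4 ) 2231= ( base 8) 255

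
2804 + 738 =3542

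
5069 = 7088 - 2019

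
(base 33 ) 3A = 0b1101101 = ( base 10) 109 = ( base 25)49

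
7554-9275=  - 1721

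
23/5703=23/5703= 0.00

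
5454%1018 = 364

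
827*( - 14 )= -11578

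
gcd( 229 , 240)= 1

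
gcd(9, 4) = 1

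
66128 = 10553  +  55575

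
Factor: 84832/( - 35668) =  - 88/37 = - 2^3 *11^1*37^(-1) 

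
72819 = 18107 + 54712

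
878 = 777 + 101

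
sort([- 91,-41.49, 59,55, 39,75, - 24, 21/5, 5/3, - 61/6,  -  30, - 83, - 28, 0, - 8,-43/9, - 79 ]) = [  -  91, - 83, - 79, - 41.49, - 30, - 28, - 24, - 61/6  ,-8, - 43/9, 0, 5/3 , 21/5, 39,55  ,  59,  75 ]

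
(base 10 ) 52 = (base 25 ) 22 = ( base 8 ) 64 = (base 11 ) 48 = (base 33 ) 1J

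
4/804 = 1/201= 0.00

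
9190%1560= 1390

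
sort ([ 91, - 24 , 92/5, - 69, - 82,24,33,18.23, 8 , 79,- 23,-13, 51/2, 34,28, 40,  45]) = [ - 82, - 69, - 24, - 23, -13,8, 18.23,92/5,24,51/2,28,33,34, 40,45, 79,91 ]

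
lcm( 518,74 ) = 518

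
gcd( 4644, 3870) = 774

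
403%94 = 27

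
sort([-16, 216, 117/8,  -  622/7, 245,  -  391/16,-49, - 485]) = [ - 485 , - 622/7, - 49, - 391/16,-16, 117/8,216,245 ]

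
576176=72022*8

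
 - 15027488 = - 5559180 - 9468308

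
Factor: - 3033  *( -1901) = 5765733  =  3^2*337^1 * 1901^1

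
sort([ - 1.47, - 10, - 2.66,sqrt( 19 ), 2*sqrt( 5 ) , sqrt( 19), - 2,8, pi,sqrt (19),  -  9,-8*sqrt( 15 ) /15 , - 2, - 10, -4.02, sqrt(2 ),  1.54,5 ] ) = [ - 10, - 10,-9, - 4.02, - 2.66,-8*sqrt( 15)/15, - 2, - 2, - 1.47,sqrt( 2) , 1.54,pi , sqrt(19 ),sqrt( 19), sqrt(19),2 * sqrt( 5), 5, 8] 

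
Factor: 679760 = 2^4 * 5^1*29^1 * 293^1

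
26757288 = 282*94884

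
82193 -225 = 81968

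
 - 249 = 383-632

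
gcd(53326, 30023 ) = 7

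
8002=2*4001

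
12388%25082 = 12388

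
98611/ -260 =  -  98611/260 = - 379.27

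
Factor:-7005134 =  - 2^1 * 3502567^1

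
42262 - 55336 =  - 13074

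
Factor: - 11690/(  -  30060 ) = 2^(-1)*3^( - 2)*7^1 = 7/18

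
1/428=1/428 = 0.00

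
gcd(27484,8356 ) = 4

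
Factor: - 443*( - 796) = 352628=2^2 * 199^1*443^1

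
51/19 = 2 + 13/19 = 2.68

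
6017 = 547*11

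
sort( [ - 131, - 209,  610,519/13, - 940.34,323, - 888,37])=[ - 940.34, - 888,  -  209, - 131,37,  519/13, 323,  610]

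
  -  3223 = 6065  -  9288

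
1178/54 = 21+ 22/27 = 21.81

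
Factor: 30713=30713^1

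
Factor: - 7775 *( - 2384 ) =18535600=2^4 * 5^2*149^1*311^1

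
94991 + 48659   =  143650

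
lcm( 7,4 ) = 28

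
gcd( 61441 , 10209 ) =1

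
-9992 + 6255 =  - 3737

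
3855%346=49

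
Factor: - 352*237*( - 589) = 49136736 = 2^5*3^1*11^1*19^1*31^1*79^1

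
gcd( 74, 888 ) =74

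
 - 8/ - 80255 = 8/80255= 0.00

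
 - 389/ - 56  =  389/56  =  6.95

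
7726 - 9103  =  -1377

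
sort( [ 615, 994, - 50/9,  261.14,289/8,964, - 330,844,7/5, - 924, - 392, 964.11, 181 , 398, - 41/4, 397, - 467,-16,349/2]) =[ - 924, - 467, - 392, - 330,-16, - 41/4,  -  50/9,  7/5, 289/8 , 349/2, 181,261.14, 397, 398, 615, 844, 964, 964.11, 994]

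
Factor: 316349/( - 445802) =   -  2^ (  -  1)*7^(-2)*11^1*4549^(-1)*28759^1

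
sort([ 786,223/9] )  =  [ 223/9, 786]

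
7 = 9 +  - 2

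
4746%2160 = 426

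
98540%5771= 433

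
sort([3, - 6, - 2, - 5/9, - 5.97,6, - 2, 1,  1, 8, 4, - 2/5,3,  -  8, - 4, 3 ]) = [-8 ,- 6, -5.97, - 4, - 2, - 2,-5/9,  -  2/5, 1, 1,3, 3, 3,4, 6,8] 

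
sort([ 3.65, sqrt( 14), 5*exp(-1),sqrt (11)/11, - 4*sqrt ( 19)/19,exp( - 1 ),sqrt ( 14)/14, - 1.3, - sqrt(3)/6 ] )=[ - 1.3, - 4*sqrt( 19) /19, - sqrt( 3) /6,sqrt( 14) /14,sqrt( 11 ) /11, exp (  -  1), 5 * exp( - 1),3.65, sqrt (14)]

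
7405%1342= 695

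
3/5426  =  3/5426 = 0.00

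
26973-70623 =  - 43650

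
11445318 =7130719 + 4314599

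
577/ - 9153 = - 577/9153 =- 0.06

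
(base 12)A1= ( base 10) 121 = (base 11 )100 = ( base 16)79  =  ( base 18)6D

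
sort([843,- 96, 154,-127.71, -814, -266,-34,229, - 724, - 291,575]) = [-814,  -  724 , - 291, - 266, - 127.71,-96,-34,  154, 229, 575, 843 ] 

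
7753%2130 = 1363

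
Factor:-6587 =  - 7^1*941^1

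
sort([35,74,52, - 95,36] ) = [ - 95,35,36,52, 74 ]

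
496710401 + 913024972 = 1409735373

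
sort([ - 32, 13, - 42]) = [ - 42 ,-32, 13 ] 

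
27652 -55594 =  - 27942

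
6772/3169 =6772/3169=2.14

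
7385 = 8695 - 1310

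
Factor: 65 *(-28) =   -  2^2 * 5^1*7^1*13^1 = - 1820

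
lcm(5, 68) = 340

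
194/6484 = 97/3242 = 0.03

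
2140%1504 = 636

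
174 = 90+84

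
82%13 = 4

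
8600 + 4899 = 13499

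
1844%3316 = 1844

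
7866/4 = 3933/2  =  1966.50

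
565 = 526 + 39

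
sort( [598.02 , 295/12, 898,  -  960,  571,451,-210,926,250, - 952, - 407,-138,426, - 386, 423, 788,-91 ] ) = [ - 960, - 952, - 407,-386, - 210,-138, - 91,  295/12, 250,423, 426,451, 571,598.02,788,898 , 926] 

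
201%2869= 201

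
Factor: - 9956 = - 2^2*19^1*131^1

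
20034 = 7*2862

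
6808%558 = 112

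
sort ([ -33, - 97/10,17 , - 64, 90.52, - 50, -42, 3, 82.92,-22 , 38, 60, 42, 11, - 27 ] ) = [ - 64, - 50 , - 42, - 33, - 27, - 22,  -  97/10, 3,  11,17, 38,42,60 , 82.92,90.52]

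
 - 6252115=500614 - 6752729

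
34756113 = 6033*5761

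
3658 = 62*59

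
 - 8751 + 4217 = - 4534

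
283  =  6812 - 6529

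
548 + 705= 1253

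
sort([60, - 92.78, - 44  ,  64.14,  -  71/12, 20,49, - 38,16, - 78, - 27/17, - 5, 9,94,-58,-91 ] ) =[ - 92.78, - 91, - 78, - 58, - 44 , - 38, - 71/12, - 5, - 27/17,9,  16, 20,49, 60,64.14,94]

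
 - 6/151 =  - 1+145/151= - 0.04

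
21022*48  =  1009056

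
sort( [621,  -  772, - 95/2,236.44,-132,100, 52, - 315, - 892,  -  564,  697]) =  [ - 892, - 772, - 564, - 315, - 132,  -  95/2,52,100,236.44,621,697]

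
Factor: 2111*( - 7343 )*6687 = -103655675151 = -  3^2*7^1*743^1*1049^1*2111^1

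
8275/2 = 4137+1/2 =4137.50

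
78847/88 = 78847/88 = 895.99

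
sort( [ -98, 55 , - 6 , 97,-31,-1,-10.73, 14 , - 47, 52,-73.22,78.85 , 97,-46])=[ -98 , - 73.22, - 47 , - 46, - 31,-10.73, - 6, - 1,14,52, 55 , 78.85 , 97,97]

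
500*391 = 195500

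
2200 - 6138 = -3938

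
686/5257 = 98/751 = 0.13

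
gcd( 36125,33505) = 5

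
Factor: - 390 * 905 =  - 2^1*3^1*5^2*13^1*181^1 =- 352950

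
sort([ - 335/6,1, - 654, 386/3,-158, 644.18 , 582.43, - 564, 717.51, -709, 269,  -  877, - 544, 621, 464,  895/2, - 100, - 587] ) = [ - 877,-709,- 654, - 587, - 564, - 544, - 158, - 100, - 335/6, 1,386/3,269, 895/2, 464,582.43, 621, 644.18, 717.51 ] 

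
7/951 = 7/951=0.01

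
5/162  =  5/162 = 0.03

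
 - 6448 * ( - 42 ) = 270816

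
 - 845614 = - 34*24871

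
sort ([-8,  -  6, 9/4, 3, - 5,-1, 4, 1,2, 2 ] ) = [ - 8,  -  6,-5,-1,  1, 2,2,9/4,3,  4]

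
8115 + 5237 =13352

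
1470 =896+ 574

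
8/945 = 8/945 = 0.01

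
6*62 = 372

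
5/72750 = 1/14550 = 0.00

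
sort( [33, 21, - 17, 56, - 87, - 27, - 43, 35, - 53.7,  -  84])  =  [- 87, - 84 , - 53.7, - 43, - 27,  -  17,  21,33,35,56]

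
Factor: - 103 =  - 103^1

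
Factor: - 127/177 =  - 3^( - 1 ) * 59^( - 1 )*127^1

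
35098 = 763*46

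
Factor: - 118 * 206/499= -24308/499 = - 2^2*59^1*103^1*499^( - 1)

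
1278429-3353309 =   -  2074880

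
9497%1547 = 215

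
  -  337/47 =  - 337/47= - 7.17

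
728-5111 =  - 4383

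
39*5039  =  196521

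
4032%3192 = 840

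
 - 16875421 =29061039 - 45936460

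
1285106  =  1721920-436814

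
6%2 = 0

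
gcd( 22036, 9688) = 28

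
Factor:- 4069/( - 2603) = 13^1 * 19^( - 1)*137^( - 1)*313^1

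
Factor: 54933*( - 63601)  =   - 3^1* 18311^1 * 63601^1 = - 3493793733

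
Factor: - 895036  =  -2^2*223759^1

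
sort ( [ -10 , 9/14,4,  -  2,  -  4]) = [-10, - 4,-2,  9/14,4 ] 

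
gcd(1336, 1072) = 8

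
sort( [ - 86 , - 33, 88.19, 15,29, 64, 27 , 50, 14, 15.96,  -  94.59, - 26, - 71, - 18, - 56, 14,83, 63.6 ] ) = [ - 94.59, - 86,- 71, - 56,-33 ,- 26, - 18 , 14, 14, 15, 15.96, 27, 29, 50, 63.6, 64,  83, 88.19]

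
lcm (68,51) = 204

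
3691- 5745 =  - 2054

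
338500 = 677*500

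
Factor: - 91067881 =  - 569^1 * 160049^1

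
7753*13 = 100789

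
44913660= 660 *68051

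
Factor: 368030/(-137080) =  -247/92 = - 2^( - 2 )*13^1*19^1*23^( - 1) 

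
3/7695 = 1/2565 = 0.00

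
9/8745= 3/2915 = 0.00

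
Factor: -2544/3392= -3/4 = -2^( - 2)*3^1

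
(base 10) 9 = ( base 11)9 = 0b1001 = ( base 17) 9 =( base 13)9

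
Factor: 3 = 3^1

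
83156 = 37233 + 45923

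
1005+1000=2005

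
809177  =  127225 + 681952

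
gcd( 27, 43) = 1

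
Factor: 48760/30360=53/33 = 3^( - 1 )*11^( - 1)*53^1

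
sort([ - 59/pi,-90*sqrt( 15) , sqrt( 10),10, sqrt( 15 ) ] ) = [ -90*sqrt(15), - 59/pi, sqrt(10) , sqrt( 15 ),10]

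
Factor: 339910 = 2^1*5^1*19^1 *1789^1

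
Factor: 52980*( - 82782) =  - 2^3*3^5* 5^1*7^1*73^1 * 883^1 = -4385790360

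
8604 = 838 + 7766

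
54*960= 51840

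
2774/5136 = 1387/2568 =0.54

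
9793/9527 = 1+ 38/1361 = 1.03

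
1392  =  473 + 919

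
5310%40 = 30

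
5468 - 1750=3718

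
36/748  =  9/187 = 0.05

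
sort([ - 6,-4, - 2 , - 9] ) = [ - 9, - 6, -4, - 2]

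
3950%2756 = 1194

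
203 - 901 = -698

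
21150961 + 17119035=38269996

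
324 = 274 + 50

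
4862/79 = 61 + 43/79 = 61.54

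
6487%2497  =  1493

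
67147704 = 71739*936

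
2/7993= 2/7993 = 0.00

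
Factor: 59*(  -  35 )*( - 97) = 200305 = 5^1*7^1*59^1*97^1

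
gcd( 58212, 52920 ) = 5292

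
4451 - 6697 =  - 2246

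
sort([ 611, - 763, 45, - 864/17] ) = [ - 763, - 864/17, 45,611 ] 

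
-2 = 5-7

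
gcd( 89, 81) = 1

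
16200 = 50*324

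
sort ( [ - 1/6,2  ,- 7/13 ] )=[ - 7/13,  -  1/6, 2 ]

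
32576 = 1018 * 32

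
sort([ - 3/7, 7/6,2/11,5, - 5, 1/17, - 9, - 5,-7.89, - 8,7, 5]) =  [ - 9, - 8,-7.89, - 5,  -  5 , - 3/7,  1/17,2/11,  7/6, 5, 5,  7]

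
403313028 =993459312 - 590146284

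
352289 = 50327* 7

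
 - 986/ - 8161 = 986/8161 = 0.12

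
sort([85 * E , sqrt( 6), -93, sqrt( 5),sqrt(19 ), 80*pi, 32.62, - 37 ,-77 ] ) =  [ - 93, - 77,  -  37,sqrt( 5), sqrt ( 6 ), sqrt( 19), 32.62,85*E, 80*pi ]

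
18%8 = 2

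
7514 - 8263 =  - 749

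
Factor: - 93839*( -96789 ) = 9082582971 = 3^1*7^1 *11^1* 107^1*419^1*877^1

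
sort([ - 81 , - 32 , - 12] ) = [ - 81, - 32, - 12 ]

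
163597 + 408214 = 571811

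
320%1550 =320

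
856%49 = 23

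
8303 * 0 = 0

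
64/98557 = 64/98557 = 0.00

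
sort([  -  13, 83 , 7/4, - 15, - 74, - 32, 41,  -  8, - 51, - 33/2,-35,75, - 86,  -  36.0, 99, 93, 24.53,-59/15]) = [  -  86 ,-74, - 51,-36.0,-35,-32,- 33/2,  -  15 ,-13,-8,-59/15, 7/4, 24.53,  41, 75, 83, 93, 99]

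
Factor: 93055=5^1* 37^1*503^1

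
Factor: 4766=2^1*2383^1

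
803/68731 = 803/68731 = 0.01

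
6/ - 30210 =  - 1/5035 =-  0.00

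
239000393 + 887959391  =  1126959784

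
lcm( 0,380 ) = 0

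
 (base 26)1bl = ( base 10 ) 983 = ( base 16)3D7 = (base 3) 1100102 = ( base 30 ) 12n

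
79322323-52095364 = 27226959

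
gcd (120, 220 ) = 20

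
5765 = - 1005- - 6770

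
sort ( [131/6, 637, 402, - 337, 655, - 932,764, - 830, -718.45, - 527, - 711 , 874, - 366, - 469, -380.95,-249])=[-932, - 830,- 718.45 , - 711, - 527,-469, - 380.95, - 366,  -  337,-249, 131/6, 402, 637, 655,764, 874]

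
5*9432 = 47160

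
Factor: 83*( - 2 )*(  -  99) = 16434 = 2^1*3^2*11^1*83^1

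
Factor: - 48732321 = - 3^1* 11^1*19^1*77723^1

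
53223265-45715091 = 7508174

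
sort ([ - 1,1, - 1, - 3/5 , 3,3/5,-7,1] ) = [ - 7, - 1, - 1,-3/5,3/5 , 1,1,  3] 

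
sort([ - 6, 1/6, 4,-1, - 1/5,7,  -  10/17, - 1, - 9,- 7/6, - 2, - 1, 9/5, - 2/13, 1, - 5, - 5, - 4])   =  [ - 9,-6, - 5, - 5, - 4, - 2, - 7/6, - 1, - 1, - 1, - 10/17, - 1/5, - 2/13,1/6, 1,  9/5, 4, 7]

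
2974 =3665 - 691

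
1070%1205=1070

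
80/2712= 10/339 = 0.03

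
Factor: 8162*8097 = 66087714=2^1 * 3^1*7^1*11^1*53^1*2699^1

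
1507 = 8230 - 6723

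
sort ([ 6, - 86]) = [ - 86, 6]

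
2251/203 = 2251/203=11.09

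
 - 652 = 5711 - 6363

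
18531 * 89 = 1649259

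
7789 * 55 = 428395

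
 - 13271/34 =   -  13271/34 = - 390.32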